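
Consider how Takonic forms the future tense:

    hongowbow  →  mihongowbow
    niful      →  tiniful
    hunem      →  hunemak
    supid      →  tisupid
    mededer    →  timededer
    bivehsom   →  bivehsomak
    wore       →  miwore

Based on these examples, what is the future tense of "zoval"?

hunem and wore both have last vowel 'e' yet inflect differently (hunemak, miwore), so the last vowel is not what conditions the rule; the final letter is.
"zoval" ends in -l. The one such stem in the data (niful → tiniful) adds the prefix ti-, so the same rule applies.
So zoval → tizoval.

tizoval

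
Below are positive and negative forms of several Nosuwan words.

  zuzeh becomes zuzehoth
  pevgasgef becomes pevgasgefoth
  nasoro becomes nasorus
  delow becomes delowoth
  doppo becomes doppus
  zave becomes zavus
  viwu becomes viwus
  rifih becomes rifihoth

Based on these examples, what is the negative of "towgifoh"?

towgifohoth

pevgasgef and zave both have last vowel 'e' yet inflect differently (pevgasgefoth, zavus), so the last vowel is not what conditions the rule; whether the stem ends in a vowel or a consonant is.
"towgifoh" ends in a consonant. The stems ending in a consonant (pevgasgef → pevgasgefoth, delow → delowoth, rifih → rifihoth) add -oth.
So towgifoh → towgifohoth.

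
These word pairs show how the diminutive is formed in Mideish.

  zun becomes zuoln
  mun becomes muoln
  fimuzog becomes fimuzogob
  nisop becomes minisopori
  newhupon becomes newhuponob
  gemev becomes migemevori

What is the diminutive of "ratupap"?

ratupapob

mun and newhupon both end in -n yet inflect differently (muoln, newhuponob), so the final letter is not what conditions the rule; the number of vowels is.
"ratupap" has 3 vowels. The stems with 3 vowels (fimuzog → fimuzogob, newhupon → newhuponob) add -ob.
The other patterns: stems with 1 vowel insert -ol- after the first vowel; stems with 2 vowels add mi- … -ori around the stem.
So ratupap → ratupapob.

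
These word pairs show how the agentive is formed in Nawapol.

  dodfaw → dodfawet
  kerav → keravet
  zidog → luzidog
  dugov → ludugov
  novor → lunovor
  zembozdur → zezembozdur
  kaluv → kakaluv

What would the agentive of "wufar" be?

kerav and dugov both end in -v yet inflect differently (keravet, ludugov), so the final letter is not what conditions the rule; the last vowel is.
"wufar" has last vowel 'a'. The stems whose last vowel is 'a' (dodfaw → dodfawet, kerav → keravet) add -et.
The other patterns: stems whose last vowel is 'o' add the prefix lu-; stems whose last vowel is 'u' repeat the first consonant+vowel as a prefix.
So wufar → wufaret.

wufaret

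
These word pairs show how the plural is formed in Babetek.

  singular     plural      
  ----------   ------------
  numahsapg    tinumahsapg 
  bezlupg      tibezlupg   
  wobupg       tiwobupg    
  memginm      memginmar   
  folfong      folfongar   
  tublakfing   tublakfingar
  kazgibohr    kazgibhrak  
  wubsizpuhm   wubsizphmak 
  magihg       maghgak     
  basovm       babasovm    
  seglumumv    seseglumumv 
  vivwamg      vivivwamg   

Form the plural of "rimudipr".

tirimudipr

numahsapg and folfong both end in -g yet inflect differently (tinumahsapg, folfongar), so the final letter is not what conditions the rule; the second-to-last letter is.
"rimudipr" has second-to-last letter 'p'. The stems whose second-to-last letter is 'p' (numahsapg → tinumahsapg, bezlupg → tibezlupg, wobupg → tiwobupg) add the prefix ti-.
The other patterns: stems whose second-to-last letter is 'n' add -ar; stems whose second-to-last letter is 'h' delete the last vowel and add -ak; stems whose second-to-last letter is 'm' or 'v' repeat the first consonant+vowel as a prefix.
So rimudipr → tirimudipr.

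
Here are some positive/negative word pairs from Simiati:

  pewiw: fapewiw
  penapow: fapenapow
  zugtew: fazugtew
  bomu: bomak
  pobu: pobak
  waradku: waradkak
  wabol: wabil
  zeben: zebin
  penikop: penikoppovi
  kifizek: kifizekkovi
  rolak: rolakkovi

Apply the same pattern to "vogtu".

vogtak

penapow and wabol both have last vowel 'o' yet inflect differently (fapenapow, wabil), so the last vowel is not what conditions the rule; the final letter is.
"vogtu" ends in -u. The stems ending in -u (bomu → bomak, pobu → pobak, waradku → waradkak) drop the final letter and add -ak.
The other patterns: stems ending in -w add the prefix fa-; stems ending in -l or -n change the last vowel to 'i'; stems ending in -k or -p double the final consonant and add -ovi.
So vogtu → vogtak.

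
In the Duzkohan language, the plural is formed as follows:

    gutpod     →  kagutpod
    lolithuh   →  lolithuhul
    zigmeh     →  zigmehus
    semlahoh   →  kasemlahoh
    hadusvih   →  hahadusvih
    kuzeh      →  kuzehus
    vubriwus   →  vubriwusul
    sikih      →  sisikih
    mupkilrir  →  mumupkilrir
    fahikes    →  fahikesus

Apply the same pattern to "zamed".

zamedus

kuzeh and semlahoh both end in -h yet inflect differently (kuzehus, kasemlahoh), so the final letter is not what conditions the rule; the last vowel is.
"zamed" has last vowel 'e'. The stems whose last vowel is 'e' (kuzeh → kuzehus, zigmeh → zigmehus, fahikes → fahikesus) add -us.
So zamed → zamedus.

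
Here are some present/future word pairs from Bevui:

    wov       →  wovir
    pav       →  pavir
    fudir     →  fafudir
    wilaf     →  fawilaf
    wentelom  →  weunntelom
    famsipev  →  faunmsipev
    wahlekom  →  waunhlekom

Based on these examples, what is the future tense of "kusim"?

wov and famsipev both end in -v yet inflect differently (wovir, faunmsipev), so the final letter is not what conditions the rule; the number of vowels is.
"kusim" has 2 vowels. The stems with 2 vowels (fudir → fafudir, wilaf → fawilaf) add the prefix fa-.
So kusim → fakusim.

fakusim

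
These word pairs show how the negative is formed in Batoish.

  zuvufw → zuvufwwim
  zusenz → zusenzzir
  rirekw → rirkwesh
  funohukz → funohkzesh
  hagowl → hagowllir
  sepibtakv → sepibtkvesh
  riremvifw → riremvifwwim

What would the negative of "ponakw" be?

ponkwesh

riremvifw and rirekw both end in -w yet inflect differently (riremvifwwim, rirkwesh), so the final letter is not what conditions the rule; the second-to-last letter is.
"ponakw" has second-to-last letter 'k'. The stems whose second-to-last letter is 'k' (sepibtakv → sepibtkvesh, funohukz → funohkzesh, rirekw → rirkwesh) delete the last vowel and add -esh.
The other patterns: stems whose second-to-last letter is 'f' double the final consonant and add -im; stems whose second-to-last letter is 'n' or 'w' double the final consonant and add -ir.
So ponakw → ponkwesh.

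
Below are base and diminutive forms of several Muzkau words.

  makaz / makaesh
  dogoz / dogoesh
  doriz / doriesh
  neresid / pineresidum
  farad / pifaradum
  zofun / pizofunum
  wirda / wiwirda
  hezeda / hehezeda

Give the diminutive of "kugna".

doriz and neresid both have last vowel 'i' yet inflect differently (doriesh, pineresidum), so the last vowel is not what conditions the rule; the final letter is.
"kugna" ends in -a. The stems ending in -a (wirda → wiwirda, hezeda → hehezeda) repeat the first consonant+vowel as a prefix.
The other patterns: stems ending in -z drop the final letter and add -esh; stems ending in -d or -n add pi- … -um around the stem.
So kugna → kukugna.

kukugna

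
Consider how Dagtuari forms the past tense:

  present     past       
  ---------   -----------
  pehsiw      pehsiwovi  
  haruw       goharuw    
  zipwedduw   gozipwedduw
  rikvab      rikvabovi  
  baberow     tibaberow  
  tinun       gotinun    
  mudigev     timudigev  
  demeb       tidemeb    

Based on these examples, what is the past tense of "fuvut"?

zipwedduw and pehsiw both end in -w yet inflect differently (gozipwedduw, pehsiwovi), so the final letter is not what conditions the rule; the last vowel is.
"fuvut" has last vowel 'u'. The stems whose last vowel is 'u' (zipwedduw → gozipwedduw, haruw → goharuw, tinun → gotinun) add the prefix go-.
The other patterns: stems whose last vowel is 'a' or 'i' add -ovi; stems whose last vowel is 'e' or 'o' add the prefix ti-.
So fuvut → gofuvut.

gofuvut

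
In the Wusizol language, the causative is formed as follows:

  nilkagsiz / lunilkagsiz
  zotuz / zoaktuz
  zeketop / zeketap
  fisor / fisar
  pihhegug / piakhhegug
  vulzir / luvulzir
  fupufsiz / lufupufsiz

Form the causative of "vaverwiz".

luvaverwiz

fisor and vulzir both end in -r yet inflect differently (fisar, luvulzir), so the final letter is not what conditions the rule; the last vowel is.
"vaverwiz" has last vowel 'i'. The stems whose last vowel is 'i' (vulzir → luvulzir, fupufsiz → lufupufsiz, nilkagsiz → lunilkagsiz) add the prefix lu-.
The other patterns: stems whose last vowel is 'o' change the last vowel to 'a'; stems whose last vowel is 'u' insert -ak- after the first vowel.
So vaverwiz → luvaverwiz.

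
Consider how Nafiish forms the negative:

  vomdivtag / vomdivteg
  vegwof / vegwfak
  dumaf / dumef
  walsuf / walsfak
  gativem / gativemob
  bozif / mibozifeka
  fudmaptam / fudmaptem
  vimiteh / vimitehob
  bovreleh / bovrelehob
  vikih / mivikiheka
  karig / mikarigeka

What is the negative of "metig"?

mimetigeka

"metig" has last vowel 'i'. The stems whose last vowel is 'i' (vikih → mivikiheka, karig → mikarigeka, bozif → mibozifeka) add mi- … -eka around the stem.
The other patterns: stems whose last vowel is 'e' add -ob; stems whose last vowel is 'a' change the last vowel to 'e'; stems whose last vowel is 'o' or 'u' delete the last vowel and add -ak.
So metig → mimetigeka.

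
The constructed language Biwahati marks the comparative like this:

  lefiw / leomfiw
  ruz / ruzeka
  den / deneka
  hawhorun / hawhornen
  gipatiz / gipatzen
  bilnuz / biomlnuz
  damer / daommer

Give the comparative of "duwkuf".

ruz and bilnuz both end in -z yet inflect differently (ruzeka, biomlnuz), so the final letter is not what conditions the rule; the number of vowels is.
"duwkuf" has 2 vowels. The stems with 2 vowels (lefiw → leomfiw, damer → daommer, bilnuz → biomlnuz) insert -om- after the first vowel.
So duwkuf → duomwkuf.

duomwkuf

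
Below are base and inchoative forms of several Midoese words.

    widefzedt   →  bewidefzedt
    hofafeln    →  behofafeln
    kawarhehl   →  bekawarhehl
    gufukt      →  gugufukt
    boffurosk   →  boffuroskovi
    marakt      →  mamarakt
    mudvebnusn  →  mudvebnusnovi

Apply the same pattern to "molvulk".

"molvulk" has second-to-last letter 'l'. The one such stem in the data (hofafeln → behofafeln) adds the prefix be-, so the same rule applies.
The other patterns: stems whose second-to-last letter is 's' add -ovi; stems whose second-to-last letter is 'k' repeat the first consonant+vowel as a prefix.
So molvulk → bemolvulk.

bemolvulk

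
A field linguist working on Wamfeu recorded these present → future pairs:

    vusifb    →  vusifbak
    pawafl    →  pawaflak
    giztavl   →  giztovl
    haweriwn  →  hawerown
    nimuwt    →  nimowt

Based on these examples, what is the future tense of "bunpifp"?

bunpifpak

"bunpifp" has second-to-last letter 'f'. The stems whose second-to-last letter is 'f' (vusifb → vusifbak, pawafl → pawaflak) add -ak.
So bunpifp → bunpifpak.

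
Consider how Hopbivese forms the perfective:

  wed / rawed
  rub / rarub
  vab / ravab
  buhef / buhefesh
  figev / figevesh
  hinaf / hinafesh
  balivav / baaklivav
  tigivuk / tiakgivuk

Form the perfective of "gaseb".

gasebesh

"gaseb" has 2 vowels. The stems with 2 vowels (buhef → buhefesh, figev → figevesh, hinaf → hinafesh) add -esh.
The other patterns: stems with 1 vowel add the prefix ra-; stems with 3 vowels insert -ak- after the first vowel.
So gaseb → gasebesh.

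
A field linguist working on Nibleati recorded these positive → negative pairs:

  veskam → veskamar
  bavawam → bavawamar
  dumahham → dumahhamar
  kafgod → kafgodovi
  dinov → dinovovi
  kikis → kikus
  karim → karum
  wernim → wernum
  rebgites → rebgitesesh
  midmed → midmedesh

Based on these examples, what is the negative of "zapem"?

zapemesh

veskam and karim both end in -m yet inflect differently (veskamar, karum), so the final letter is not what conditions the rule; the last vowel is.
"zapem" has last vowel 'e'. The stems whose last vowel is 'e' (rebgites → rebgitesesh, midmed → midmedesh) add -esh.
So zapem → zapemesh.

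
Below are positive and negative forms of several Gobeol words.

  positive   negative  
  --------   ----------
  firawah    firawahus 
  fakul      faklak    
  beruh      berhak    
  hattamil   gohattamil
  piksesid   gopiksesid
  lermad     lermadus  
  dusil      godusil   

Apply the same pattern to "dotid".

godotid

dusil and fakul both end in -l yet inflect differently (godusil, faklak), so the final letter is not what conditions the rule; the last vowel is.
"dotid" has last vowel 'i'. The stems whose last vowel is 'i' (dusil → godusil, hattamil → gohattamil, piksesid → gopiksesid) add the prefix go-.
The other patterns: stems whose last vowel is 'u' delete the last vowel and add -ak; stems whose last vowel is 'a' add -us.
So dotid → godotid.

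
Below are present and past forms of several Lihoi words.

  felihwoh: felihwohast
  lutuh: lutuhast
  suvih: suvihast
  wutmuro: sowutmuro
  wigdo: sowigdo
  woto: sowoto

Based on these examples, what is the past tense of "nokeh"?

felihwoh and wutmuro both have last vowel 'o' yet inflect differently (felihwohast, sowutmuro), so the last vowel is not what conditions the rule; the final letter is.
"nokeh" ends in -h. The stems ending in -h (felihwoh → felihwohast, lutuh → lutuhast, suvih → suvihast) add -ast.
The other pattern: stems ending in -o add the prefix so-.
So nokeh → nokehast.

nokehast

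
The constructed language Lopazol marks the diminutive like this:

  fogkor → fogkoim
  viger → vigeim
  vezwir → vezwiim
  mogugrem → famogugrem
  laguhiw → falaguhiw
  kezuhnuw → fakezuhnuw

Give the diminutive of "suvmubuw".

viger and mogugrem both have last vowel 'e' yet inflect differently (vigeim, famogugrem), so the last vowel is not what conditions the rule; the final letter is.
"suvmubuw" ends in -w. The stems ending in -w (laguhiw → falaguhiw, kezuhnuw → fakezuhnuw) add the prefix fa-.
The other pattern: stems ending in -r drop the final letter and add -im.
So suvmubuw → fasuvmubuw.

fasuvmubuw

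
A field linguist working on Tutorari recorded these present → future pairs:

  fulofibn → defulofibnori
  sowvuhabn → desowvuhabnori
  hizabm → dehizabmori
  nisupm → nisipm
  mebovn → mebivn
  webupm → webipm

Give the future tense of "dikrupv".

"dikrupv" has second-to-last letter 'p'. The stems whose second-to-last letter is 'p' (nisupm → nisipm, webupm → webipm) change the last vowel to 'i'.
So dikrupv → dikripv.

dikripv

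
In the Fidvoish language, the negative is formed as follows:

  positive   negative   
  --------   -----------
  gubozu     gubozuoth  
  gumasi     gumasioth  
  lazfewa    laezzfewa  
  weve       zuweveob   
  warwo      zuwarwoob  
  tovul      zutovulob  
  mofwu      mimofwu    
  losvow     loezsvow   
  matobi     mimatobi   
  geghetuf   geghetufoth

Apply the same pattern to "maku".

mimaku

matobi and gumasi both end in -i yet inflect differently (mimatobi, gumasioth), so the final letter is not what conditions the rule; the first letter is.
"maku" begins with m-. The stems beginning with m- (matobi → mimatobi, mofwu → mimofwu) add the prefix mi-.
The other patterns: stems beginning with g- add -oth; stems beginning with l- insert -ez- after the first vowel; stems beginning with t- or w- add zu- … -ob around the stem.
So maku → mimaku.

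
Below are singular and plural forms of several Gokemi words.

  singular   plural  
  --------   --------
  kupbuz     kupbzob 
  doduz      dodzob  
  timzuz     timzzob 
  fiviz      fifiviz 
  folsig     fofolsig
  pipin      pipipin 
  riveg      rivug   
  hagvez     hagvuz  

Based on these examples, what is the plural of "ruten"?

rutun

"ruten" has last vowel 'e'. The stems whose last vowel is 'e' (riveg → rivug, hagvez → hagvuz) change the last vowel to 'u'.
So ruten → rutun.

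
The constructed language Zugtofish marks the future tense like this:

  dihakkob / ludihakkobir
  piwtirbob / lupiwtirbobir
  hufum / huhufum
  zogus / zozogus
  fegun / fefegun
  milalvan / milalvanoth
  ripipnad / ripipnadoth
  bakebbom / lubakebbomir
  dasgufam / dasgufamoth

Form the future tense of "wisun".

bakebbom and hufum both end in -m yet inflect differently (lubakebbomir, huhufum), so the final letter is not what conditions the rule; the last vowel is.
"wisun" has last vowel 'u'. The stems whose last vowel is 'u' (hufum → huhufum, fegun → fefegun, zogus → zozogus) repeat the first consonant+vowel as a prefix.
The other patterns: stems whose last vowel is 'o' add lu- … -ir around the stem; stems whose last vowel is 'a' add -oth.
So wisun → wiwisun.

wiwisun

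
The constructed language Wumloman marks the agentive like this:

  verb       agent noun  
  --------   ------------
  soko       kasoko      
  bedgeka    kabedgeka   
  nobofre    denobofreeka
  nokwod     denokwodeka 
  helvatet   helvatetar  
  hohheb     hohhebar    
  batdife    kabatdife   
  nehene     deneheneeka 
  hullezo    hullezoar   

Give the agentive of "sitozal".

nobofre and batdife both end in -e yet inflect differently (denobofreeka, kabatdife), so the final letter is not what conditions the rule; the first letter is.
"sitozal" begins with s-. The one such stem in the data (soko → kasoko) adds the prefix ka-, so the same rule applies.
So sitozal → kasitozal.

kasitozal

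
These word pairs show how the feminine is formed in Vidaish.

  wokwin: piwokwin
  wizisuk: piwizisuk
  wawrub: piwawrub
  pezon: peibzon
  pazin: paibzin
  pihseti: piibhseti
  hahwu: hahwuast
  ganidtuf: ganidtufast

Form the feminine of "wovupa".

piwovupa

"wovupa" begins with w-. The stems beginning with w- (wokwin → piwokwin, wizisuk → piwizisuk, wawrub → piwawrub) add the prefix pi-.
So wovupa → piwovupa.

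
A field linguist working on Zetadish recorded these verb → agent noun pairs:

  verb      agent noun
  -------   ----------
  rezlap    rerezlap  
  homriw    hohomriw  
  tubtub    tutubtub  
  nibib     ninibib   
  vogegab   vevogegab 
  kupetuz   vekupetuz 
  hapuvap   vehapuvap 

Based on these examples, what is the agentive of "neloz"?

neneloz

tubtub and vogegab both end in -b yet inflect differently (tutubtub, vevogegab), so the final letter is not what conditions the rule; the number of vowels is.
"neloz" has 2 vowels. The stems with 2 vowels (rezlap → rerezlap, homriw → hohomriw, tubtub → tutubtub) repeat the first consonant+vowel as a prefix.
The other pattern: stems with 3 vowels add the prefix ve-.
So neloz → neneloz.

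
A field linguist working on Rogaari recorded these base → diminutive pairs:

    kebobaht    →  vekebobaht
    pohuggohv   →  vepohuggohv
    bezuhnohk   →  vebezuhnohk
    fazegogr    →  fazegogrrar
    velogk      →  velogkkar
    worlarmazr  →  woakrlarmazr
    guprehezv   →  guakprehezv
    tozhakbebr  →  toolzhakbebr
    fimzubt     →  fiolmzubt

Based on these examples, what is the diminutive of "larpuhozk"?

bezuhnohk and velogk both end in -k yet inflect differently (vebezuhnohk, velogkkar), so the final letter is not what conditions the rule; the second-to-last letter is.
"larpuhozk" has second-to-last letter 'z'. The stems whose second-to-last letter is 'z' (worlarmazr → woakrlarmazr, guprehezv → guakprehezv) insert -ak- after the first vowel.
So larpuhozk → laakrpuhozk.

laakrpuhozk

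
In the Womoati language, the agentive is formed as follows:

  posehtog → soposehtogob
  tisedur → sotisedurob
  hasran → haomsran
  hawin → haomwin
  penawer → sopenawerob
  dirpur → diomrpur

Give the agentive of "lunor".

luomnor

penawer and dirpur both end in -r yet inflect differently (sopenawerob, diomrpur), so the final letter is not what conditions the rule; the number of vowels is.
"lunor" has 2 vowels. The stems with 2 vowels (hasran → haomsran, dirpur → diomrpur, hawin → haomwin) insert -om- after the first vowel.
The other pattern: stems with 3 vowels add so- … -ob around the stem.
So lunor → luomnor.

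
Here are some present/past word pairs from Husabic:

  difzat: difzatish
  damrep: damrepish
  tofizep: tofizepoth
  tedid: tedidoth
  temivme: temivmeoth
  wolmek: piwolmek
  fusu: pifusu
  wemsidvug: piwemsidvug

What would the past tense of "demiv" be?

damrep and tofizep both end in -p yet inflect differently (damrepish, tofizepoth), so the final letter is not what conditions the rule; the first letter is.
"demiv" begins with d-. The stems beginning with d- (difzat → difzatish, damrep → damrepish) add -ish.
So demiv → demivish.

demivish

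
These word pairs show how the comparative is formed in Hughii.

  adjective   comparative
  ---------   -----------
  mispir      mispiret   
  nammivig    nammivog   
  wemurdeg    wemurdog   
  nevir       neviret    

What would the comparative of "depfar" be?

depfaret

nevir and nammivig both have last vowel 'i' yet inflect differently (neviret, nammivog), so the last vowel is not what conditions the rule; the final letter is.
"depfar" ends in -r. The stems ending in -r (nevir → neviret, mispir → mispiret) add -et.
The other pattern: stems ending in -g change the last vowel to 'o'.
So depfar → depfaret.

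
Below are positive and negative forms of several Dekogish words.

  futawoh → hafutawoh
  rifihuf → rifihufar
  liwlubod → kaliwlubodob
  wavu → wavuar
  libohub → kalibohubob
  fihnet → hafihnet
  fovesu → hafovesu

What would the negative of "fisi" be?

fovesu and wavu both end in -u yet inflect differently (hafovesu, wavuar), so the final letter is not what conditions the rule; the first letter is.
"fisi" begins with f-. The stems beginning with f- (fihnet → hafihnet, fovesu → hafovesu, futawoh → hafutawoh) add the prefix ha-.
So fisi → hafisi.

hafisi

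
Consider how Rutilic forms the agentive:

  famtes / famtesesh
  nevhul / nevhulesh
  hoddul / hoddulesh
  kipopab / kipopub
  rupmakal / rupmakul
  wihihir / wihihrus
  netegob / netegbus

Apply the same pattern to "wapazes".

wapazesesh

nevhul and rupmakal both end in -l yet inflect differently (nevhulesh, rupmakul), so the final letter is not what conditions the rule; the last vowel is.
"wapazes" has last vowel 'e'. The one such stem in the data (famtes → famtesesh) adds -esh, so the same rule applies.
So wapazes → wapazesesh.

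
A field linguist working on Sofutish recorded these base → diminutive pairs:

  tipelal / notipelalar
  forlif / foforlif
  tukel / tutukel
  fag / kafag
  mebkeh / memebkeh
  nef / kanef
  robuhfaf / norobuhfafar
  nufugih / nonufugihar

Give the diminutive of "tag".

katag

nef and forlif both end in -f yet inflect differently (kanef, foforlif), so the final letter is not what conditions the rule; the number of vowels is.
"tag" has 1 vowel. The stems with 1 vowel (fag → kafag, nef → kanef) add the prefix ka-.
The other patterns: stems with 2 vowels repeat the first consonant+vowel as a prefix; stems with 3 vowels add no- … -ar around the stem.
So tag → katag.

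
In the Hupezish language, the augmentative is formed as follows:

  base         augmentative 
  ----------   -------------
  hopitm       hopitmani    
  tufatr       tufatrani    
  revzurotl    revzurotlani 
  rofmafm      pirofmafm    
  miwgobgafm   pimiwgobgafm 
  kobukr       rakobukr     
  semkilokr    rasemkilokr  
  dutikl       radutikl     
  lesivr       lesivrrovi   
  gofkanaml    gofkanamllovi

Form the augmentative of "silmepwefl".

"silmepwefl" has second-to-last letter 'f'. The stems whose second-to-last letter is 'f' (rofmafm → pirofmafm, miwgobgafm → pimiwgobgafm) add the prefix pi-.
So silmepwefl → pisilmepwefl.

pisilmepwefl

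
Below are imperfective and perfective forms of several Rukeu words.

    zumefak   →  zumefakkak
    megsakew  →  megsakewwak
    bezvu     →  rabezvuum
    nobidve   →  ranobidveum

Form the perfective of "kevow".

kevowwak

megsakew and nobidve both have last vowel 'e' yet inflect differently (megsakewwak, ranobidveum), so the last vowel is not what conditions the rule; whether the stem ends in a vowel or a consonant is.
"kevow" ends in a consonant. The stems ending in a consonant (zumefak → zumefakkak, megsakew → megsakewwak) double the final consonant and add -ak.
The other pattern: stems ending in a vowel add ra- … -um around the stem.
So kevow → kevowwak.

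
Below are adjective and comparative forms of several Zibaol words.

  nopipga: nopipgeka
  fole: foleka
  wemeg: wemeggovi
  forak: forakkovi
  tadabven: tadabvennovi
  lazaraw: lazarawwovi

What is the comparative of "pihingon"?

fole and wemeg both have last vowel 'e' yet inflect differently (foleka, wemeggovi), so the last vowel is not what conditions the rule; whether the stem ends in a vowel or a consonant is.
"pihingon" ends in a consonant. The stems ending in a consonant (wemeg → wemeggovi, forak → forakkovi, tadabven → tadabvennovi) double the final consonant and add -ovi.
So pihingon → pihingonnovi.

pihingonnovi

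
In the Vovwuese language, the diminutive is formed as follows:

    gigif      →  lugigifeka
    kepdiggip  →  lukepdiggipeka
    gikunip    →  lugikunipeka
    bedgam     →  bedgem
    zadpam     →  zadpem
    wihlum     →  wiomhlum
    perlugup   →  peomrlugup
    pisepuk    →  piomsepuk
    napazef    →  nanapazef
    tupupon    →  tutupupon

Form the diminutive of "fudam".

bedgam and wihlum both end in -m yet inflect differently (bedgem, wiomhlum), so the final letter is not what conditions the rule; the last vowel is.
"fudam" has last vowel 'a'. The stems whose last vowel is 'a' (bedgam → bedgem, zadpam → zadpem) change the last vowel to 'e'.
The other patterns: stems whose last vowel is 'i' add lu- … -eka around the stem; stems whose last vowel is 'u' insert -om- after the first vowel; stems whose last vowel is 'e' or 'o' repeat the first consonant+vowel as a prefix.
So fudam → fudem.

fudem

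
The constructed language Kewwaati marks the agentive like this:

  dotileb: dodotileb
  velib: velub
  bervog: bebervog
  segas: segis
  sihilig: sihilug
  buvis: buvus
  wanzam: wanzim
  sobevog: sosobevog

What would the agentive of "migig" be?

buvis and segas both end in -s yet inflect differently (buvus, segis), so the final letter is not what conditions the rule; the last vowel is.
"migig" has last vowel 'i'. The stems whose last vowel is 'i' (buvis → buvus, sihilig → sihilug, velib → velub) change the last vowel to 'u'.
The other patterns: stems whose last vowel is 'a' change the last vowel to 'i'; stems whose last vowel is 'e' or 'o' repeat the first consonant+vowel as a prefix.
So migig → migug.

migug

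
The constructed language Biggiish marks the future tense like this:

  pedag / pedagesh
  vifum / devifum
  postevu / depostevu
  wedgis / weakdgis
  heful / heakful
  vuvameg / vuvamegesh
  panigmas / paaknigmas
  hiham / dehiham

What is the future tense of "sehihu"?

desehihu

pedag and hiham both have last vowel 'a' yet inflect differently (pedagesh, dehiham), so the last vowel is not what conditions the rule; the final letter is.
"sehihu" ends in -u. The one such stem in the data (postevu → depostevu) adds the prefix de-, so the same rule applies.
So sehihu → desehihu.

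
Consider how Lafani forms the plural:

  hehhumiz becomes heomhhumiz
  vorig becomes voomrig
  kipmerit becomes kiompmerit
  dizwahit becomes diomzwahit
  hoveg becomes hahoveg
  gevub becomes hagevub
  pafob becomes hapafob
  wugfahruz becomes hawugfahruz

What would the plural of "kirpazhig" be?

kiomrpazhig

"kirpazhig" has last vowel 'i'. The stems whose last vowel is 'i' (hehhumiz → heomhhumiz, vorig → voomrig, kipmerit → kiompmerit) insert -om- after the first vowel.
So kirpazhig → kiomrpazhig.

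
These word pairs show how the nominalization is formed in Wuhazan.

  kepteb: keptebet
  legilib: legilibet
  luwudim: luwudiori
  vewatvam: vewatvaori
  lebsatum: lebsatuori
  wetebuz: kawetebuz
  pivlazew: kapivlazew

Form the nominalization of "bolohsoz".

kabolohsoz

legilib and luwudim both have last vowel 'i' yet inflect differently (legilibet, luwudiori), so the last vowel is not what conditions the rule; the final letter is.
"bolohsoz" ends in -z. The one such stem in the data (wetebuz → kawetebuz) adds the prefix ka-, so the same rule applies.
The other patterns: stems ending in -b add -et; stems ending in -m drop the final letter and add -ori.
So bolohsoz → kabolohsoz.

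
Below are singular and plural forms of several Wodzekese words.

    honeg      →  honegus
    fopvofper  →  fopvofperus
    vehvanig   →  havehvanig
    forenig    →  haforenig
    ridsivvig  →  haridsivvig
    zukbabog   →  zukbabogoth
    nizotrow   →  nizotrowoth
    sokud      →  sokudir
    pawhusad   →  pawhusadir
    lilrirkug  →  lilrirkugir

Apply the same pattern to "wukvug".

honeg and vehvanig both end in -g yet inflect differently (honegus, havehvanig), so the final letter is not what conditions the rule; the last vowel is.
"wukvug" has last vowel 'u'. The stems whose last vowel is 'u' (sokud → sokudir, lilrirkug → lilrirkugir) add -ir.
The other patterns: stems whose last vowel is 'e' add -us; stems whose last vowel is 'i' add the prefix ha-; stems whose last vowel is 'o' add -oth.
So wukvug → wukvugir.

wukvugir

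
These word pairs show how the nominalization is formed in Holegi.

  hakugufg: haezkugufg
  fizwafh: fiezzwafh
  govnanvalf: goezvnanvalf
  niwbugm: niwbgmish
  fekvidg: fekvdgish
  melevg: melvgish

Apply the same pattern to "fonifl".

"fonifl" has second-to-last letter 'f'. The stems whose second-to-last letter is 'f' (hakugufg → haezkugufg, fizwafh → fiezzwafh) insert -ez- after the first vowel.
The other pattern: stems whose second-to-last letter is 'd', 'g' or 'v' delete the last vowel and add -ish.
So fonifl → foeznifl.

foeznifl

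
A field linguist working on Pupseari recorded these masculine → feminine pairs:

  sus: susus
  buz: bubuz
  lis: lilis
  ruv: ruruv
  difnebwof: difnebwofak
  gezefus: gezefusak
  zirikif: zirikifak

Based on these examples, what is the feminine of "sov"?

sosov

"sov" has 1 vowel. The stems with 1 vowel (sus → susus, buz → bubuz, lis → lilis) repeat the first consonant+vowel as a prefix.
So sov → sosov.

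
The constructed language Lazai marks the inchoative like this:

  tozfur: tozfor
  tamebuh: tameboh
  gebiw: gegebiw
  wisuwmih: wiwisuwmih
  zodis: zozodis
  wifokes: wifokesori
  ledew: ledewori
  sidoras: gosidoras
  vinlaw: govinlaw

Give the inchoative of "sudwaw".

"sudwaw" has last vowel 'a'. The stems whose last vowel is 'a' (sidoras → gosidoras, vinlaw → govinlaw) add the prefix go-.
So sudwaw → gosudwaw.

gosudwaw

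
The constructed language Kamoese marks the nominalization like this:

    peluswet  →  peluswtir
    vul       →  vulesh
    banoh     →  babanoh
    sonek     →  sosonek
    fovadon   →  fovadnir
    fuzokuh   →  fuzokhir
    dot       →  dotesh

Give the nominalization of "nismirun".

nismirnir

banoh and fuzokuh both end in -h yet inflect differently (babanoh, fuzokhir), so the final letter is not what conditions the rule; the number of vowels is.
"nismirun" has 3 vowels. The stems with 3 vowels (fovadon → fovadnir, fuzokuh → fuzokhir, peluswet → peluswtir) delete the last vowel and add -ir.
So nismirun → nismirnir.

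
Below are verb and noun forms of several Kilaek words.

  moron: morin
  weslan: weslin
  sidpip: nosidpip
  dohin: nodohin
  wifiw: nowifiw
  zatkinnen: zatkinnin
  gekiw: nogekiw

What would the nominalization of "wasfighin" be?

dohin and moron both end in -n yet inflect differently (nodohin, morin), so the final letter is not what conditions the rule; the last vowel is.
"wasfighin" has last vowel 'i'. The stems whose last vowel is 'i' (dohin → nodohin, wifiw → nowifiw, sidpip → nosidpip) add the prefix no-.
So wasfighin → nowasfighin.

nowasfighin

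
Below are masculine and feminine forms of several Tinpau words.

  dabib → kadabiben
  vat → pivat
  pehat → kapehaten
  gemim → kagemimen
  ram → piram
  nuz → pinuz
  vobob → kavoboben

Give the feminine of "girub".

ram and gemim both end in -m yet inflect differently (piram, kagemimen), so the final letter is not what conditions the rule; the number of vowels is.
"girub" has 2 vowels. The stems with 2 vowels (gemim → kagemimen, pehat → kapehaten, dabib → kadabiben) add ka- … -en around the stem.
The other pattern: stems with 1 vowel add the prefix pi-.
So girub → kagiruben.

kagiruben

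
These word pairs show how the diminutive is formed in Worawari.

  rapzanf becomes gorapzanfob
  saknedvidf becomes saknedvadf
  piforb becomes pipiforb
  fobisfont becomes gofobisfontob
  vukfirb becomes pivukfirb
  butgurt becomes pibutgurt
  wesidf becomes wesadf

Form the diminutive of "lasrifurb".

pilasrifurb

saknedvidf and rapzanf both end in -f yet inflect differently (saknedvadf, gorapzanfob), so the final letter is not what conditions the rule; the second-to-last letter is.
"lasrifurb" has second-to-last letter 'r'. The stems whose second-to-last letter is 'r' (piforb → pipiforb, vukfirb → pivukfirb, butgurt → pibutgurt) add the prefix pi-.
So lasrifurb → pilasrifurb.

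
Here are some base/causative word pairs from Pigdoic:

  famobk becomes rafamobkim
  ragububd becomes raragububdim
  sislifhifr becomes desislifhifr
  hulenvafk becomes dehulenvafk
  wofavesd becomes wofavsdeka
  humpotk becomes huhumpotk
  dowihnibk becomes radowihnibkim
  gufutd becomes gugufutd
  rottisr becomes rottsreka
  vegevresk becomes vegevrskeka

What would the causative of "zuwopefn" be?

dezuwopefn

ragububd and gufutd both end in -d yet inflect differently (raragububdim, gugufutd), so the final letter is not what conditions the rule; the second-to-last letter is.
"zuwopefn" has second-to-last letter 'f'. The stems whose second-to-last letter is 'f' (hulenvafk → dehulenvafk, sislifhifr → desislifhifr) add the prefix de-.
The other patterns: stems whose second-to-last letter is 'b' add ra- … -im around the stem; stems whose second-to-last letter is 't' repeat the first consonant+vowel as a prefix; stems whose second-to-last letter is 's' delete the last vowel and add -eka.
So zuwopefn → dezuwopefn.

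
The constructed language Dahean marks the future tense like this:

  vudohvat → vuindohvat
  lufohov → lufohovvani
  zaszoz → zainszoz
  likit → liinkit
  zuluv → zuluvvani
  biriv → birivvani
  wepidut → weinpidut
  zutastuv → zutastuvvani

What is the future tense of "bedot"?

lufohov and zaszoz both have last vowel 'o' yet inflect differently (lufohovvani, zainszoz), so the last vowel is not what conditions the rule; the final letter is.
"bedot" ends in -t. The stems ending in -t (vudohvat → vuindohvat, wepidut → weinpidut, likit → liinkit) insert -in- after the first vowel.
The other pattern: stems ending in -v double the final consonant and add -ani.
So bedot → beindot.

beindot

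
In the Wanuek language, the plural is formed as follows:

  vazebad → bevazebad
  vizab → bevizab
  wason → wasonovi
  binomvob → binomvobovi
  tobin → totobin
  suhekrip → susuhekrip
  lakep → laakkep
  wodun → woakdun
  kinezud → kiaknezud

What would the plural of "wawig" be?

vizab and binomvob both end in -b yet inflect differently (bevizab, binomvobovi), so the final letter is not what conditions the rule; the last vowel is.
"wawig" has last vowel 'i'. The stems whose last vowel is 'i' (tobin → totobin, suhekrip → susuhekrip) repeat the first consonant+vowel as a prefix.
So wawig → wawawig.

wawawig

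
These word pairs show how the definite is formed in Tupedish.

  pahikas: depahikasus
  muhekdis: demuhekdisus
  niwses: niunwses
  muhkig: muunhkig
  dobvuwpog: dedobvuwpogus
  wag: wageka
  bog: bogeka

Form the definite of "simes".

bog and muhkig both end in -g yet inflect differently (bogeka, muunhkig), so the final letter is not what conditions the rule; the number of vowels is.
"simes" has 2 vowels. The stems with 2 vowels (niwses → niunwses, muhkig → muunhkig) insert -un- after the first vowel.
So simes → siunmes.

siunmes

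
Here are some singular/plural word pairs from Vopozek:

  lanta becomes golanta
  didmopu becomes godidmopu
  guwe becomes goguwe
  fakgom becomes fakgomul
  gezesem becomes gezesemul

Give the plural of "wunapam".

"wunapam" ends in a consonant. The stems ending in a consonant (gezesem → gezesemul, fakgom → fakgomul) add -ul.
The other pattern: stems ending in a vowel add the prefix go-.
So wunapam → wunapamul.

wunapamul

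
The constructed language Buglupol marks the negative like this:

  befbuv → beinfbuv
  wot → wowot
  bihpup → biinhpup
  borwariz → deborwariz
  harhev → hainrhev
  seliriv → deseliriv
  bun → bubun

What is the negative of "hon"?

"hon" has 1 vowel. The stems with 1 vowel (bun → bubun, wot → wowot) repeat the first consonant+vowel as a prefix.
The other patterns: stems with 2 vowels insert -in- after the first vowel; stems with 3 vowels add the prefix de-.
So hon → hohon.

hohon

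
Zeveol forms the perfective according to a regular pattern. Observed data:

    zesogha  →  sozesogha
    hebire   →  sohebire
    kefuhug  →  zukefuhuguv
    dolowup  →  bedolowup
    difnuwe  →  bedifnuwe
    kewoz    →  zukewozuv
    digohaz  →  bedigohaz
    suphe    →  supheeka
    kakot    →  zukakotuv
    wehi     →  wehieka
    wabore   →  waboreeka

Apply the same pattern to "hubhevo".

kewoz and digohaz both end in -z yet inflect differently (zukewozuv, bedigohaz), so the final letter is not what conditions the rule; the first letter is.
"hubhevo" begins with h-. The one such stem in the data (hebire → sohebire) adds the prefix so-, so the same rule applies.
So hubhevo → sohubhevo.

sohubhevo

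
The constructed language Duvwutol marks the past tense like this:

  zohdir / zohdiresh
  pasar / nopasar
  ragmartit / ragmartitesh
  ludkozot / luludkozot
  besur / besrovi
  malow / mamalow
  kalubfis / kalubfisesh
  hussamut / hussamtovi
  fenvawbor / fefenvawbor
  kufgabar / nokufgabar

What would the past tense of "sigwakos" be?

sisigwakos

fenvawbor and pasar both end in -r yet inflect differently (fefenvawbor, nopasar), so the final letter is not what conditions the rule; the last vowel is.
"sigwakos" has last vowel 'o'. The stems whose last vowel is 'o' (fenvawbor → fefenvawbor, malow → mamalow, ludkozot → luludkozot) repeat the first consonant+vowel as a prefix.
The other patterns: stems whose last vowel is 'a' add the prefix no-; stems whose last vowel is 'i' add -esh; stems whose last vowel is 'u' delete the last vowel and add -ovi.
So sigwakos → sisigwakos.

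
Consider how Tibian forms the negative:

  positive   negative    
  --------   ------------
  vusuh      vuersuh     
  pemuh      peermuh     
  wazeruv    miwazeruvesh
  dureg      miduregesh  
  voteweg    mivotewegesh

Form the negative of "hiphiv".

vusuh and wazeruv both have last vowel 'u' yet inflect differently (vuersuh, miwazeruvesh), so the last vowel is not what conditions the rule; the final letter is.
"hiphiv" ends in -v. The one such stem in the data (wazeruv → miwazeruvesh) adds mi- … -esh around the stem, so the same rule applies.
So hiphiv → mihiphivesh.

mihiphivesh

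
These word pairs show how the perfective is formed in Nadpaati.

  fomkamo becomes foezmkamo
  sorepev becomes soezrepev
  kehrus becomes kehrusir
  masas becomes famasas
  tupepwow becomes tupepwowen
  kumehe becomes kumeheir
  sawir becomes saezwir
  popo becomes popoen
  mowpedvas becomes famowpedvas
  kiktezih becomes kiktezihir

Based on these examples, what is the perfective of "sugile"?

mowpedvas and kehrus both end in -s yet inflect differently (famowpedvas, kehrusir), so the final letter is not what conditions the rule; the first letter is.
"sugile" begins with s-. The stems beginning with s- (sorepev → soezrepev, sawir → saezwir) insert -ez- after the first vowel.
The other patterns: stems beginning with m- add the prefix fa-; stems beginning with k- add -ir; stems beginning with p- or t- add -en.
So sugile → suezgile.

suezgile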